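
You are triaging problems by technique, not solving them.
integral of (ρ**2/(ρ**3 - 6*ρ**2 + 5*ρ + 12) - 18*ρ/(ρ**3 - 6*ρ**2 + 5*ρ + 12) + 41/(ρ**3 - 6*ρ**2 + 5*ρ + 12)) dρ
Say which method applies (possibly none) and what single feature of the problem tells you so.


Best approach: partial fractions — the bottom, ρ**3 - 6*ρ**2 + 5*ρ + 12, comes apart into simple factors, and a proper rational function over split factors decomposes.


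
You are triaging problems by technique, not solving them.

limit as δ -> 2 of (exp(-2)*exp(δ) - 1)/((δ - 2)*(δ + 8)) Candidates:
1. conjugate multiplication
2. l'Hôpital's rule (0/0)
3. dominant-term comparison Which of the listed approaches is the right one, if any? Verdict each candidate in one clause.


Method: l'Hôpital's rule (0/0) — both numerator and denominator vanish at 2: the genuine 0/0 indeterminate that l'Hôpital exists for. A first-order expansion at the point is an equally standard path; the rule packages it.
- conjugate multiplication: multiplying by a conjugate would not remove any indeterminacy here.
- l'Hôpital's rule (0/0) — a fit — the right tool for this form.
- dominant-term comparison — this limit is not decided by comparing polynomial growth at infinity.


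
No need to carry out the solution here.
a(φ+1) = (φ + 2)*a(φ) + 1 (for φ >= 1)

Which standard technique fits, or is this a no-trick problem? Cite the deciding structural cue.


Verdict: a summation factor — with the index-dependent coefficient φ + 2, dividing by the cumulative product turns the left side into a pure difference.


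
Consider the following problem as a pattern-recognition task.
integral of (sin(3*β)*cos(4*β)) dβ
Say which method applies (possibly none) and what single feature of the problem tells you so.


Technique: a trigonometric identity — the identity turns sin(3*β)*cos(4*β) into two lone cosines/sines, each trivially integrable.


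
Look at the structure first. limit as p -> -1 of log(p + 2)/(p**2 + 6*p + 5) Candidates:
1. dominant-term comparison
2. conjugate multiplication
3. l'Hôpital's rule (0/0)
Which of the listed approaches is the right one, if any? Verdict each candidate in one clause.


Diagnosis: l'Hôpital's rule (0/0) — substituting -1 gives 0 over 0; differentiate top and bottom once and re-evaluate. Known elementary limits would finish this too — the rule just bypasses the case analysis.
- dominant-term comparison: no ranking of term growth rates resolves the limit here.
- conjugate multiplication: there are no radicals in tension whose conjugate would simplify matters.
- l'Hôpital's rule (0/0) — applies; the problem has the shape this method handles.


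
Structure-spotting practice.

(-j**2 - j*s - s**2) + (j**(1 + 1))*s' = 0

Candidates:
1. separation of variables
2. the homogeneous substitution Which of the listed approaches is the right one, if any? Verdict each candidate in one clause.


Technique: the homogeneous substitution — solved for the derivative, the right side is unchanged under scaling j and s together — it depends only on the ratio s/j, so substitute a single ratio variable.
- separation of variables: the two dependences are entangled, not a clean product of one-variable pieces.
- the homogeneous substitution — applies; the problem has the shape this method handles.


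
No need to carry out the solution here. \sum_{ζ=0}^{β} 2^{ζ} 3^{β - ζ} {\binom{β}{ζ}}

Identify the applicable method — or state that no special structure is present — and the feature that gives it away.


Best approach: the binomial theorem — the binomial coefficients weight matched powers of 2 and 3, which is exactly the expansion of a binomial power.


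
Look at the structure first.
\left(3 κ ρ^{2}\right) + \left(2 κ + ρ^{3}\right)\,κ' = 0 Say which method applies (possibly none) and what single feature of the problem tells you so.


Diagnosis: the exact-equation method — checking ∂/∂κ of 3 κ ρ^{2} against ∂/∂ρ of 2 κ + ρ^{3}: they match — the equation is exact as it stands.


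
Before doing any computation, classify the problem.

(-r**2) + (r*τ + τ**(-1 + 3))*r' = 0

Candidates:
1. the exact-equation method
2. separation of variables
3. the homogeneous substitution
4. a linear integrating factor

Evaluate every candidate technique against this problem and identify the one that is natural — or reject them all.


Technique: the homogeneous substitution — scaling τ and r together leaves the slope fixed — it depends only on r/τ, so substitute the ratio. A Bernoulli-style rewrite — possibly after exchanging which variable is treated as dependent — would work as well; the homogeneous substitution is the more immediate reading here.
- the exact-equation method — the cross partial derivatives disagree, so no single potential exists.
- separation of variables: no division isolates the independent variable from the unknown.
- the homogeneous substitution: yes — fits the structure here.
- a linear integrating factor: a nonlinear term in the unknown puts this outside the integrating-factor template.


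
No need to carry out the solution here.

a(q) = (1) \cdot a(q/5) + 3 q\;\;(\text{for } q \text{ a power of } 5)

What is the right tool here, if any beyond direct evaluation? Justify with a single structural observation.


Verdict: the master substitution — the argument shrinks by the factor 5, so measure the index on a logarithmic scale and the recursion becomes a shift.


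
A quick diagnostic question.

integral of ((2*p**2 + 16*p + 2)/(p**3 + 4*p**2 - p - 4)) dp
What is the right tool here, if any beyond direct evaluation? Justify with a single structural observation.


Verdict: partial fractions — with p**3 + 4*p**2 - p - 4 factorable and the degree on top strictly smaller, simple-fraction decomposition is immediate.


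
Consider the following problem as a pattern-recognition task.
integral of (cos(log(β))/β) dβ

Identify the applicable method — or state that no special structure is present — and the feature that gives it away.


Method: u-substitution — the only nontrivial dependence routes through log(β), whose derivative supplies the leftover factor up to a constant multiple — u = log(β) flattens it.


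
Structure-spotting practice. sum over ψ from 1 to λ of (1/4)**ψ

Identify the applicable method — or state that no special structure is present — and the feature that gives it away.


Best approach: the geometric series formula — check a ratio of consecutive terms: it is 1/4, independent of the index, so the geometric formula closes the sum.


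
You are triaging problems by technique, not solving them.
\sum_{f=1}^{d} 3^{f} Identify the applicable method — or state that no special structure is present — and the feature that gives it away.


Verdict: the geometric series formula — the ratio of consecutive terms is the constant 3, independent of the index — a geometric sum.


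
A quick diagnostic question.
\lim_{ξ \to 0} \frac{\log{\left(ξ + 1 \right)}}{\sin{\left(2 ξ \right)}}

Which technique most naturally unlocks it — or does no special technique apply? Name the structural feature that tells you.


Technique: l'Hôpital's rule (0/0) — the 0/0 form at 0 is the signature situation for l'Hôpital's rule. The standard small-argument limits would also carry it; the rule is the systematic route.


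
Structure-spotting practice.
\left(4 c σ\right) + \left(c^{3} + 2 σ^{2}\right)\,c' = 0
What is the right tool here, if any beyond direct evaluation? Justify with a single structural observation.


Verdict: the exact-equation method — the cross partial derivatives of 4 c σ and c^{3} + 2 σ^{2} agree, so the left side is the total differential of one potential in σ and c.


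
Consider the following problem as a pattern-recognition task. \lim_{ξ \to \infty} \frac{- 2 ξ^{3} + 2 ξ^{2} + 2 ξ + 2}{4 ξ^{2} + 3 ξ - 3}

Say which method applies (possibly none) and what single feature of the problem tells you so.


Technique: dominant-term comparison — at large ξ only the top-degree terms survive; compare the leading terms and the limit falls out. Viewed as a single quotient this is an ∞/∞ form — an at-infinity application of l'Hôpital's rule would also resolve it; comparing leading growth reads the answer without differentiating.


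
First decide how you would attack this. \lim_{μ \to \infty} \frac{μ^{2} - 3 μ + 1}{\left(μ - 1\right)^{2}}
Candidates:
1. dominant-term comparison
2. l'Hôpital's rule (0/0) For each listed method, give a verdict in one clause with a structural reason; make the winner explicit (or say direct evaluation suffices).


Verdict: dominant-term comparison — divide through by the highest power of μ; every lower-order term dies and the dominant terms decide the limit.
- dominant-term comparison — a fit — the right tool for this form.
- l'Hôpital's rule (0/0) — as a single quotient the expression runs to ∞/∞ at the limit point — an at-infinity form of the rule would apply, though the leading-growth comparison is the direct reading.


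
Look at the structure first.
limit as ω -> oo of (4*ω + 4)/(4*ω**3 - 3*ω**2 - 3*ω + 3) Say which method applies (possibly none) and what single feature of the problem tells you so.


Diagnosis: dominant-term comparison — at large ω only the top-degree terms survive; compare the leading terms and the limit falls out. As a single quotient, the ∞/∞ shape would yield to repeated differentiation as well — the growth comparison gets there in one look.


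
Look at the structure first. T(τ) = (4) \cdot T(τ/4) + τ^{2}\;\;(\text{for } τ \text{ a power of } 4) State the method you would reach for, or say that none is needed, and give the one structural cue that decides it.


Verdict: the master substitution — the argument shrinks by the factor 4, so measure the index on a logarithmic scale and the recursion becomes a shift.


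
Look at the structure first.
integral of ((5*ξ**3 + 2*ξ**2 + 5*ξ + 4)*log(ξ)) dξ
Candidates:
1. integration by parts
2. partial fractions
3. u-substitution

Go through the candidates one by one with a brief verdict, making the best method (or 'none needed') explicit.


Diagnosis: integration by parts — a polynomial next to log(ξ): integrate the polynomial, differentiate the log, and the integral simplifies in one pass.
- integration by parts — yes — fits the structure here.
- partial fractions: the expression is not a ratio of polynomials that decomposes further.
- u-substitution — no subexpression of the integrand serves as a whole-integral substitution inner — individual terms may offer their own, but none carries its derivative as a factor of the full integrand; a working change of variable would have to be constructed from outside the expression.


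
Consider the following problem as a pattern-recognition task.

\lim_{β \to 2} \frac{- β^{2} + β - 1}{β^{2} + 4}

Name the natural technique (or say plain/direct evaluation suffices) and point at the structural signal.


Best approach: no special technique — the expression is continuous at the evaluation point — substitute directly; no indeterminate form appears.


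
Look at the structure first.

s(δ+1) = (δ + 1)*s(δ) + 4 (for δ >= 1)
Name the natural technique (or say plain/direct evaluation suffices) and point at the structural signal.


Diagnosis: a summation factor — normalize by the running product of δ + 1: the left side becomes a difference, and differences sum.


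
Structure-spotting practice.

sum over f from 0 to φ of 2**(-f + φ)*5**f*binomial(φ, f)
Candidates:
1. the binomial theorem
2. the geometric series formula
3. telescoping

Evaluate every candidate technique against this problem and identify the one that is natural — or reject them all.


Technique: the binomial theorem — terms weighting binomial(φ, f) against matched powers of 5 and 2 reassemble into (5 + 2)^φ by the binomial theorem.
- the binomial theorem: yes, a natural case for it.
- the geometric series formula — consecutive terms are not related by a fixed multiplier.
- telescoping: the summand is not presented as a shifted difference — a telescoping rewrite may exist, but the displayed structure does not offer one.


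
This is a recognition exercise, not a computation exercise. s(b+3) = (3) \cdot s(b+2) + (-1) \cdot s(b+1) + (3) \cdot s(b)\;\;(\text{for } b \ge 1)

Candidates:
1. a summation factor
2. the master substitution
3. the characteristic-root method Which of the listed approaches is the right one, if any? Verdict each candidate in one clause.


Verdict: the characteristic-root method — linear, homogeneous, constant coefficients: solutions of the form r^b exist — find the roots of the characteristic polynomial.
- a summation factor: the recurrence reaches back more than one step, outside the first-order family a summation factor normalizes.
- the master substitution: the recursion steps by a constant offset, so exponential reindexing is pointless.
- the characteristic-root method: applies; the problem has the shape this method handles.


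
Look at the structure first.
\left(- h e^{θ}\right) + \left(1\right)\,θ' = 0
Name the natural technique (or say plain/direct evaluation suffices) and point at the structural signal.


Method: separation of variables — all dependence on the two variables factors apart, the defining separable shape.


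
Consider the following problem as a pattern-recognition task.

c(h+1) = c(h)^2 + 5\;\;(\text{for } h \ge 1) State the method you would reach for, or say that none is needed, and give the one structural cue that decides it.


Verdict: no special technique — the unknown enters the rule nonlinearly, not as a weighted sum — no linear method is even well-posed.


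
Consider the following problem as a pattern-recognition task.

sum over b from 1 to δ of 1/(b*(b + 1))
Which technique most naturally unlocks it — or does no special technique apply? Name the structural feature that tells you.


Technique: telescoping — the denominator's roots in 1/(b*(b + 1)) sit an integer apart: decomposition produces a self-cancelling chain.


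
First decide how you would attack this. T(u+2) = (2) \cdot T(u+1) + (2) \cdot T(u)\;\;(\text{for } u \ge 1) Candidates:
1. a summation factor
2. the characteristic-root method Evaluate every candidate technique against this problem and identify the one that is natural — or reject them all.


Verdict: the characteristic-root method — try a geometric ansatz r^u: constant coefficients turn the recurrence into one polynomial equation in r.
- a summation factor: a summation factor telescopes one-step recursions; this one carries higher-order memory.
- the characteristic-root method — applies; the problem has the shape this method handles.


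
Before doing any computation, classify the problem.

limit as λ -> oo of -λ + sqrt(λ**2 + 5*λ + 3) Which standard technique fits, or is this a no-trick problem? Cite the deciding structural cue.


Best approach: conjugate multiplication — neither sqrt(λ**2 + 5*λ + 3) nor λ converges alone, so rewrite their difference as a conjugate-rationalized quotient first.


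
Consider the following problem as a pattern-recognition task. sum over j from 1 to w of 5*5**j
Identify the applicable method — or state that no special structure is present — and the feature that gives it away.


Verdict: the geometric series formula — each term is 5 times the previous one, so the geometric-series formula applies directly.


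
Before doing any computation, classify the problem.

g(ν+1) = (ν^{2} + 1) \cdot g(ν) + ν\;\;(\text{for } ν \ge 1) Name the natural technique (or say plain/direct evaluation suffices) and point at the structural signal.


Diagnosis: a summation factor — because the multiplier ν^{2} + 1 is index-dependent, divide through by its running product and sum the resulting differences.


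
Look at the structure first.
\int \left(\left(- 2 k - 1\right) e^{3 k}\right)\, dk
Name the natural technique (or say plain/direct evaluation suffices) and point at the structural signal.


Technique: integration by parts — a polynomial factor - 2 k - 1 multiplies e^{3 k}; differentiating - 2 k - 1 lowers its degree while e^{3 k} integrates cleanly, so parts wins.


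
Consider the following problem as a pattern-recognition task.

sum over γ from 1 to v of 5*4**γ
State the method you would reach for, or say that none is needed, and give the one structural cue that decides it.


Method: the geometric series formula — each summand is the previous one scaled by 4; that constant multiplier is itself the geometric structure.


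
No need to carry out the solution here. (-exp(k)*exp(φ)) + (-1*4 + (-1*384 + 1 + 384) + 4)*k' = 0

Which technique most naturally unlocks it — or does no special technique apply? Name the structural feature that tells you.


Technique: separation of variables — separating collects all k-dependence with the derivative and leaves all φ-dependence opposite: variables separate.


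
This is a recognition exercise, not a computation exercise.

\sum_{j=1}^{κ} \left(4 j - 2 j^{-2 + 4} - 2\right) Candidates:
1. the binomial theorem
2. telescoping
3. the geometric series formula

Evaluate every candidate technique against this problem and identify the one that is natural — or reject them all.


Verdict: no special technique — nothing telescopes and nothing is geometric; polynomial terms in j sum term by term.
- the binomial theorem — no binomial coefficients pair up with complementary powers here.
- telescoping — in the displayed form, no term reappears at a neighboring index to cancel against.
- the geometric series formula — the term-to-term ratio drifts with the index — the one thing the geometric formula cannot absorb.


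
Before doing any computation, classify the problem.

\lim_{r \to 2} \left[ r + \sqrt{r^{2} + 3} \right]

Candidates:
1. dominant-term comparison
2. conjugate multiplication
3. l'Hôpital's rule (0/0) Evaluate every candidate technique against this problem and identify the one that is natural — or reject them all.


Diagnosis: no special technique — the expression is continuous at 2 — substitute and evaluate; no indeterminate form appears.
- dominant-term comparison — this limit is not decided by comparing polynomial growth at infinity.
- conjugate multiplication — rationalization has no target — no divergent radical difference appears.
- l'Hôpital's rule (0/0) — evaluation at the point is determinate, so the rule has nothing to repair.


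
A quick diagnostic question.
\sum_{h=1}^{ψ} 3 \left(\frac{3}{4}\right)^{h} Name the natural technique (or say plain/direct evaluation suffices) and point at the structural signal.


Technique: the geometric series formula — consecutive terms stand in a fixed index-free ratio — the geometric sum formula closes it.


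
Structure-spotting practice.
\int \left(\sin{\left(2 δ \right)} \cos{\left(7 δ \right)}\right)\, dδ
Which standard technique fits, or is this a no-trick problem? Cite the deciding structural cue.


Diagnosis: a trigonometric identity — the product \sin{\left(2 δ \right)} \cos{\left(7 δ \right)} converts to a sum of single-frequency sinusoids via the product-to-sum identity.


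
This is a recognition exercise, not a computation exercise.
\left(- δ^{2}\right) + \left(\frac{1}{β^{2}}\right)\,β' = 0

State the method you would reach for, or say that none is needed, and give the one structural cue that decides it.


Verdict: separation of variables — solved for the derivative, the right side splits multiplicatively into a function of each variable alone — divide and integrate each side. An exactness check succeeds on this form as well — separation and the potential function arrive at the same answer, separation more directly.


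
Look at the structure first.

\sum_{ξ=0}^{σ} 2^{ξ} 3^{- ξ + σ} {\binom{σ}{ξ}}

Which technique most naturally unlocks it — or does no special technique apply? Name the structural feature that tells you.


Technique: the binomial theorem — the binomial coefficients weight matched powers of 2 and 3, which is exactly the expansion of a binomial power.


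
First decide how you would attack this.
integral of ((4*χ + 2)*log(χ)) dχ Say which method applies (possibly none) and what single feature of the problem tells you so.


Technique: integration by parts — log(χ) is the classic u in parts — its derivative is a plain reciprocal while 4*χ + 2 absorbs the dv role.


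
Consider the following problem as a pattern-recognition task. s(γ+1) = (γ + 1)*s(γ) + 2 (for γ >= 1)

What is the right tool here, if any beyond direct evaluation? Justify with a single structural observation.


Verdict: a summation factor — it is first-order linear but the coefficient γ + 1 depends on the index, so multiply through by a summation factor to telescope it.


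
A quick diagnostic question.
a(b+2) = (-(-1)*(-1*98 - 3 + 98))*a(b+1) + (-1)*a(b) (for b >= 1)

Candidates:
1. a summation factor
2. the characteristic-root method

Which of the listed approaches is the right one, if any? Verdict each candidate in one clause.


Method: the characteristic-root method — constant coefficients and linearity mean the ansatz r^b reduces it to solving the characteristic polynomial.
- a summation factor: the recurrence reaches back more than one step, outside the first-order family a summation factor normalizes.
- the characteristic-root method: applicable, and directly so.


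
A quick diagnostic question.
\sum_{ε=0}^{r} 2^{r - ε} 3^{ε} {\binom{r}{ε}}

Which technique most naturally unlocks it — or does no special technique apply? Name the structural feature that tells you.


Verdict: the binomial theorem — the binomial coefficients weight matched powers of 3 and 2, which is exactly the expansion of a binomial power.


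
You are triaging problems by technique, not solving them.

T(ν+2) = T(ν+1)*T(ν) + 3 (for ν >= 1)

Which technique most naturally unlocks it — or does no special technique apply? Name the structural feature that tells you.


Diagnosis: no special technique — the unknown sequence enters the update nonlinearly, so no linear method fits the recurrence as written — direct iteration remains.


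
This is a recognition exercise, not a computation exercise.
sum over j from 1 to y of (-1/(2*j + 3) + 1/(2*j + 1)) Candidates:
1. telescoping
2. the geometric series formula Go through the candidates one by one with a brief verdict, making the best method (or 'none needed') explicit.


Method: telescoping — consecutive terms evaluate one function at adjacent indices (1/(2*j + 1) is its current value): one term's tail is the next term's head, so the chain collapses.
- telescoping: applies; the problem has the shape this method handles.
- the geometric series formula — the term-to-term ratio drifts with the index — the one thing the geometric formula cannot absorb.


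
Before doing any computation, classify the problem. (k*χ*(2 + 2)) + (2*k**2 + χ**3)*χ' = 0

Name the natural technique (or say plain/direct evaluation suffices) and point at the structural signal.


Verdict: the exact-equation method — because the two cross partials coincide, the form is conservative as written — recover its potential in (k, χ).


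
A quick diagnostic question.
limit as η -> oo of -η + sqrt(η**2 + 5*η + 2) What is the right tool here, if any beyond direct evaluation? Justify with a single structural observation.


Diagnosis: conjugate multiplication — divergence minus divergence hides a finite answer — expose it by pairing sqrt(η**2 + 5*η + 2) - η with its conjugate.


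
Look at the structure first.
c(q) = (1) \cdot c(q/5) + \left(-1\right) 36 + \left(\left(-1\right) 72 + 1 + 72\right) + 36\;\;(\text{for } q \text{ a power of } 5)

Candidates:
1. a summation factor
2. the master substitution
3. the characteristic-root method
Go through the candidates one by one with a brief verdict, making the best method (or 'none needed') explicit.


Method: the master substitution — the argument contracts 5-fold per step: reindex q exponentially and solve the linear recurrence in the new index.
- a summation factor — a divided-index call is outside the fixed-shift first-order family a summation factor normalizes.
- the master substitution: applies; the problem has the shape this method handles.
- the characteristic-root method — a divided-index call is not the fixed-shift linear shape that characteristic roots solve.


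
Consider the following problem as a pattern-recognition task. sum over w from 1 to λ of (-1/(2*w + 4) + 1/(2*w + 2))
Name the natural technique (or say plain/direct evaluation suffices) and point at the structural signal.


Technique: telescoping — the generic term is a one-step difference of 1/(2*w + 2), so partial sums shortcut to endpoint evaluation.


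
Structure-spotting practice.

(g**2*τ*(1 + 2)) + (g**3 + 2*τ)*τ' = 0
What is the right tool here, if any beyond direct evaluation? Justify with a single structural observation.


Diagnosis: the exact-equation method — d/dτ of g**2*τ*(1 + 2) equals d/dg of g**3 + 2*τ: the form is a total differential of one potential — integrate it exactly.


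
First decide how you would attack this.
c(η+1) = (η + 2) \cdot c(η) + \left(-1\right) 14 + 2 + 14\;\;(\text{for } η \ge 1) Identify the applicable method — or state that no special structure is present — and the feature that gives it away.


Verdict: a summation factor — one-term recursion with variable weight η + 2 is solved by product normalization, not by root-finding.


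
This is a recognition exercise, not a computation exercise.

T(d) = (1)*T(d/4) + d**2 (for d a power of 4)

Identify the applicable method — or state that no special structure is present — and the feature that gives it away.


Verdict: the master substitution — the index is divided (d/4), not shifted — substitute d = 4^m to straighten it into a shift recurrence.


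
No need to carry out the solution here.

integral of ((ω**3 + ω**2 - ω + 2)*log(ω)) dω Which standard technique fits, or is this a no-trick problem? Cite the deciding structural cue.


Verdict: integration by parts — a polynomial next to log(ω): integrate the polynomial, differentiate the log, and the integral simplifies in one pass.


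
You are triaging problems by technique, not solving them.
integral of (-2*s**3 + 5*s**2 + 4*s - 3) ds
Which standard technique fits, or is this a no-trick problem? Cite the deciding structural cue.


Best approach: no special technique — the integrand is a sum of constant multiples of powers of s — integrate term by term.


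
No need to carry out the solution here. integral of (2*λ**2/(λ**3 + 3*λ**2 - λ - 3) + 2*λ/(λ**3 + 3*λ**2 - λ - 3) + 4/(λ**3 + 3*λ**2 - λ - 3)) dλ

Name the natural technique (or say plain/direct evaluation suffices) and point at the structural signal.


Technique: partial fractions — the integrand is a proper rational function and its denominator λ**3 + 3*λ**2 - λ - 3 factors into distinct pieces, so it splits into simple fractions.


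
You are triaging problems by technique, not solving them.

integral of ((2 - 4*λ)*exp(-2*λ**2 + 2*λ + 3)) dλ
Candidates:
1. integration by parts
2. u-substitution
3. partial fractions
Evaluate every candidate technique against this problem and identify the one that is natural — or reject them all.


Method: u-substitution — structure check: outer function, inner expression -2*λ**2 + 2*λ + 3, inner derivative as a factor — the classic u = -2*λ**2 + 2*λ + 3 pattern.
- integration by parts — the non-polynomial partner is not one of the parts kernels — exp, sine, or cosine with a degree-1 argument, or a logarithm.
- u-substitution — applicable, and directly so.
- partial fractions — there is no rational-function structure to decompose.


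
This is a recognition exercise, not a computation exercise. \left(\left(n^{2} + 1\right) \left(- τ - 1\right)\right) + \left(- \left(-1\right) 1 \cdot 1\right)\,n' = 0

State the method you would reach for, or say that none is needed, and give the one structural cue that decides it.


Best approach: separation of variables — separating collects all n-dependence with the derivative and leaves all τ-dependence opposite: variables separate.


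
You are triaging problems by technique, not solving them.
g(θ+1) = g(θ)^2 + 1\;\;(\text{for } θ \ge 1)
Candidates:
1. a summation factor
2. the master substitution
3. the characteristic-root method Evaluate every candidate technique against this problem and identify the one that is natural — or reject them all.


Verdict: no special technique — once the recursion is nonlinear, characteristic roots, master substitutions, and summation factors are all off the table.
- a summation factor — the recursion is nonlinear — outside the first-order linear family a summation factor addresses.
- the master substitution: no fixed divisor shrinks the index between calls.
- the characteristic-root method: the recursion is nonlinear in the sequence values, so no linear-modes ansatz applies.


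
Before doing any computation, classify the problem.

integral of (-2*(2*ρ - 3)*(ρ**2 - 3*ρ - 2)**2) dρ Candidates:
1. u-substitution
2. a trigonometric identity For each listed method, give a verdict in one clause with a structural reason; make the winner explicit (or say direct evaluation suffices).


Verdict: u-substitution — collected, the integrand has one factor that is, up to a constant, the derivative of an inner expression the rest depends on — substitute for that inner expression. Nothing stops a full expansion here — the substitution simply spares the algebra.
- u-substitution: yes — fits the structure here.
- a trigonometric identity — no sine or cosine appears, so there is nothing for a trigonometric identity to act on.


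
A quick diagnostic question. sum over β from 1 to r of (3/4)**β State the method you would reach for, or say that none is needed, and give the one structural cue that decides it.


Method: the geometric series formula — each summand is the previous one scaled by 3/4; that constant multiplier is itself the geometric structure.


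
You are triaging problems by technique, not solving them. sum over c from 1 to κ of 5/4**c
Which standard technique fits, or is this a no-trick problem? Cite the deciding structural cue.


Diagnosis: the geometric series formula — consecutive terms stand in a fixed index-free ratio — the geometric sum formula closes it.


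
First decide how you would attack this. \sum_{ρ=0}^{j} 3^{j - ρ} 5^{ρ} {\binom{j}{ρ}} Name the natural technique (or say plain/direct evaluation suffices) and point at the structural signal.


Technique: the binomial theorem — terms weighting {\binom{j}{ρ}} against matched powers of 5 and 3 reassemble into (5 + 3)^j by the binomial theorem.


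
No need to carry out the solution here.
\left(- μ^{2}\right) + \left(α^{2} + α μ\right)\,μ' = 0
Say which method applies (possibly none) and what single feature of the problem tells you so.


Technique: the homogeneous substitution — solved for the derivative, the right side is unchanged under scaling α and μ together — it depends only on the ratio μ/α, so substitute a single ratio variable. Suitably rearranged — at times with the variables' roles exchanged — this doubles as a Bernoulli equation; the homogeneous reading needs no such setup.


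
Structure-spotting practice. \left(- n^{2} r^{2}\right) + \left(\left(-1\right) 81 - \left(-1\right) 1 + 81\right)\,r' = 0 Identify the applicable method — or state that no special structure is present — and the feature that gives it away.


Best approach: separation of variables — all dependence on the two variables factors apart, the defining separable shape.


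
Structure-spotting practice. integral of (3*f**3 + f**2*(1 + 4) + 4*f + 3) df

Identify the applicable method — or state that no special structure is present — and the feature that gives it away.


Technique: no special technique — scan for structure and find none: constant multiples of powers of f, integrate directly.


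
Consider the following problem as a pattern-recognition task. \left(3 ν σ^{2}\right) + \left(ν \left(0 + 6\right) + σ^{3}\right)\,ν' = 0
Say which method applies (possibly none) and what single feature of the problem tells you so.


Method: the exact-equation method — equality of cross partials is the green light — assemble the potential function term by term.


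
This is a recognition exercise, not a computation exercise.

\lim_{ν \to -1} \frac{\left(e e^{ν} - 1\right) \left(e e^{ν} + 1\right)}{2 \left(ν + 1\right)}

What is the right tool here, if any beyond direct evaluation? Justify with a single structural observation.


Technique: l'Hôpital's rule (0/0) — substituting -1 gives 0 over 0; differentiate top and bottom once and re-evaluate. The standard small-argument limits would also carry it; the rule is the systematic route.


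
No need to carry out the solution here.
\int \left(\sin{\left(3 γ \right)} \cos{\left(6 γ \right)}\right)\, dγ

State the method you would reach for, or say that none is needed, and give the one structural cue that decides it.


Technique: a trigonometric identity — mixed-frequency products such as \sin{\left(3 γ \right)} \cos{\left(6 γ \right)} are designed for the product-to-sum formula.


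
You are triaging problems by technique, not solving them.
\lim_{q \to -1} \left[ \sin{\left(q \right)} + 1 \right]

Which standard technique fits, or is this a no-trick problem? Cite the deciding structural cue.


Method: no special technique — the function is continuous at -1; evaluation is itself the limit, no machinery required.


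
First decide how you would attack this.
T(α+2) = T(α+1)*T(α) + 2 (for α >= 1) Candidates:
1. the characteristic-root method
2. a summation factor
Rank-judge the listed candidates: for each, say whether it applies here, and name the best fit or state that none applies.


Method: no special technique — each new value is a nonlinear function of earlier ones — scaling arguments and superposition both fail.
- the characteristic-root method — nonlinearity rules out exponential-mode superposition from the start.
- a summation factor: the recursion is nonlinear — outside the first-order linear family a summation factor addresses.


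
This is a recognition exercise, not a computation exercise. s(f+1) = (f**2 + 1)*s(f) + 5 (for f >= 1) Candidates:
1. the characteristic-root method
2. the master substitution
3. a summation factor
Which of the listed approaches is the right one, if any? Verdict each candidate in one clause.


Diagnosis: a summation factor — with the index-dependent coefficient f**2 + 1, dividing by the cumulative product turns the left side into a pure difference.
- the characteristic-root method: the coefficients vary with the index, breaking the constant-coefficient structure the method needs.
- the master substitution: no fixed divisor shrinks the index between calls.
- a summation factor — yes — fits the structure here.


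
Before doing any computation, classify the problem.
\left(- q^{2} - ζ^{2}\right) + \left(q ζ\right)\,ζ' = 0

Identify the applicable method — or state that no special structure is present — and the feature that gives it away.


Technique: the homogeneous substitution — the slope's numerator and denominator share total degree; set v = ζ/q and the equation drops to separable form. A Bernoulli rewrite works here as the equation stands — the homogeneous substitution is the more immediate reading.


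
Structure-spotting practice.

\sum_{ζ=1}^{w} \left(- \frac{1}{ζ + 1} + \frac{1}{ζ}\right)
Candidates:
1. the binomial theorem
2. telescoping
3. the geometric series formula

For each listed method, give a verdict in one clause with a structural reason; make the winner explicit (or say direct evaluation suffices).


Method: telescoping — difference-of-shifts structure (each term adds \frac{1}{ζ}, then subtracts its one-index-advanced value, which the following term adds back) leaves only the first and last pieces standing.
- the binomial theorem: no binomial coefficients pair with matched powers.
- telescoping — a fit — the right tool for this form.
- the geometric series formula: there is no constant term-to-term ratio.


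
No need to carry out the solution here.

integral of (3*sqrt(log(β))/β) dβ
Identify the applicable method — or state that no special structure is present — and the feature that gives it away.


Diagnosis: u-substitution — collected, the integrand has one factor that is, up to a constant, the derivative of an inner expression the rest depends on — substitute for that inner expression.


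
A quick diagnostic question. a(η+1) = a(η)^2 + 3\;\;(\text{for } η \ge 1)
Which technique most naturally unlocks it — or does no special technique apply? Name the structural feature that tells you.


Best approach: no special technique — the sequence value feeds back through itself nonlinearly — linear superposition fails, and every superposition-based closed form fails with it.


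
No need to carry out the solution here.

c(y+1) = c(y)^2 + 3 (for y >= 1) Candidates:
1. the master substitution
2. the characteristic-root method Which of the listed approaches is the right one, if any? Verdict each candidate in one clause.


Verdict: no special technique — each new value is a nonlinear function of earlier ones — scaling arguments and superposition both fail.
- the master substitution — no fixed divisor shrinks the index between calls.
- the characteristic-root method: the recursion is nonlinear in the sequence values, so no linear-modes ansatz applies.


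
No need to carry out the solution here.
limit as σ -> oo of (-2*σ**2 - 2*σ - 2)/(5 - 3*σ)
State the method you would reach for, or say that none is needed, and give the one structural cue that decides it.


Verdict: dominant-term comparison — as σ grows, only the highest-degree terms matter — compare leading terms and read the limit off. Viewed as a single quotient this is an ∞/∞ form — an at-infinity application of l'Hôpital's rule would also resolve it; comparing leading growth reads the answer without differentiating.


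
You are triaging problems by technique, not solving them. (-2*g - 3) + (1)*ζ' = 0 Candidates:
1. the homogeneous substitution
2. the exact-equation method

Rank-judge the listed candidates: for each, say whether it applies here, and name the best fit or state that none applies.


Verdict: no special technique — with ζ absent the equation is not coupled at all: direct integration in g.
- the homogeneous substitution — the slope changes under joint rescaling, failing the degree-zero test.
- the exact-equation method — with the unknown absent from both coefficients, the cross-partial test holds emptily — nothing for the exact method to work on.


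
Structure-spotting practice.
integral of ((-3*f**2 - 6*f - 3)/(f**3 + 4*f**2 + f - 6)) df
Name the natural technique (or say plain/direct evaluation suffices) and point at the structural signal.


Diagnosis: partial fractions — with f**3 + 4*f**2 + f - 6 factorable and the degree on top strictly smaller, simple-fraction decomposition is immediate.


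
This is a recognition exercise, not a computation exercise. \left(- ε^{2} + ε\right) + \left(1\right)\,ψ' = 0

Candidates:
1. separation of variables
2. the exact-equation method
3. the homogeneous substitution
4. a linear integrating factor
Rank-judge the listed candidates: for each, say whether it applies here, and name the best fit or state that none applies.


Best approach: no special technique — the slope is a function of ε alone, so integrate both sides directly.
- separation of variables: any separation here is vacuous (nothing depends on the unknown); direct integration is the honest label.
- the exact-equation method: no dependence on the unknown anywhere: exactness is a label without content here.
- the homogeneous substitution: the slope changes under joint rescaling, failing the degree-zero test.
- a linear integrating factor: with the unknown absent the integrating factor is a formality; direct integration is the working structure.
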